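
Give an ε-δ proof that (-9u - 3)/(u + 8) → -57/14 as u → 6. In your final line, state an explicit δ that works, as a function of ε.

δ = min(7, (98/69)ε)

Fix ε > 0. We want δ > 0 with 0 < |u − 6| < δ ⇒ |(-9u - 3)/(u + 8) + 57/14| < ε.
Combining over a common denominator, (-9u - 3)/(u + 8) + 57/14 = [(-9u - 3)·14 − (-57)·(u + 8)] / [14·(u + 8)] = -69(u − 6) / (14(u + 8)).
So |(-9u - 3)/(u + 8) + 57/14| = 69|u − 6| / (14·|u + 8|).
Require δ ≤ 7, so |u + 8| ≥ |14| − |u − 6| > 14 − 7 = 7.
Hence |(-9u - 3)/(u + 8) + 57/14| < 69|u − 6|/(14·7) = (69/98)|u − 6|, which is < ε once |u − 6| < (98/69)ε.
Take δ = min(7, (98/69)ε). Then 0 < |u − 6| < δ forces both bounds, so |(-9u - 3)/(u + 8) + 57/14| < ε.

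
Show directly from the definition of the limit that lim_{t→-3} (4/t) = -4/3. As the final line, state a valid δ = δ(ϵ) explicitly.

Let ϵ > 0. We seek δ > 0 such that 0 < |t + 3| < δ implies |4/t + 4/3| < ϵ.
|4/t + 4/3| = 4·|-3 − t|/(3·|t|) = 4|t + 3|/(3|t|).
Require δ ≤ 3/2 so that |t| > 3 − 3/2 = 3/2, hence 3|t| > 9/2.
Then |4/t + 4/3| < 4|t + 3|/(9/2), which is < ϵ when |t + 3| < (9/8)ϵ.
Take δ = min(3/2, (9/8)ϵ). Then 0 < |t + 3| < δ gives both |t + 3| < 3/2 and |t + 3| < (9/8)ϵ, so |4/t + 4/3| < ϵ.

δ = min(3/2, (9/8)ϵ)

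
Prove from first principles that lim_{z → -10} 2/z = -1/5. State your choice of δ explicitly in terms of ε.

Let ε > 0 be given. We seek δ > 0 such that 0 < |z + 10| < δ implies |2/z + 1/5| < ε.
|2/z + 1/5| = 2·|-10 − z|/(10·|z|) = 2|z + 10|/(10|z|).
Restrict δ ≤ 5. Then |z + 10| < 5 gives |z| > 5, so 10|z| > 50.
Then |2/z + 1/5| < 2|z + 10|/50, which is < ε when |z + 10| < 25ε.
Take δ = min(5, 25ε). Then 0 < |z + 10| < δ gives both |z + 10| < 5 and |z + 10| < 25ε, so |2/z + 1/5| < ε.

δ = min(5, 25ε)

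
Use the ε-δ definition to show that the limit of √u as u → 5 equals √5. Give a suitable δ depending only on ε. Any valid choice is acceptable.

Let ε > 0. We want δ > 0 such that 0 < |u − 5| < δ implies |√u − √5| < ε.
Rationalise: √u − √5 = (u − 5)/(√u + √5), so |√u − √5| = |u − 5|/(√u + √5).
Restrict δ ≤ 5 so that |u − 5| < 5 forces u > 0, and then √u + √5 > √5.
Hence |√u − √5| < |u − 5|/√5, which is < ε once |u − 5| < √5·ε.
Take δ = min(5, √5·ε). If 0 < |u − 5| < δ then u > 0 and |√u − √5| < |u − 5|/√5 < ε.

δ = min(5, √5·ε)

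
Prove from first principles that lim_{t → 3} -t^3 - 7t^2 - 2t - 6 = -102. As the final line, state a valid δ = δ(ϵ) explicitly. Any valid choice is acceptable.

δ = min(1, ϵ/88)

Suppose ϵ > 0. We want δ > 0 such that 0 < |t − 3| < δ implies |(-t^3 - 7t^2 - 2t - 6) + 102| < ϵ.
(-t^3 - 7t^2 - 2t - 6) + 102 = -t^3 - 7t^2 - 2t + 96 = (t − 3)(-t^2 - 10t - 32).
So |(-t^3 - 7t^2 - 2t - 6) + 102| = |t − 3|·|-t^2 - 10t - 32|.
Require δ ≤ 1. Then |t − 3| < 1 gives |t| < 4, and by the triangle inequality |-t^2 - 10t - 32| ≤ 4^2 + 10·4 + 32 = 88.
Hence |(-t^3 - 7t^2 - 2t - 6) + 102| ≤ 88|t − 3| < ϵ provided |t − 3| < ϵ/88.
Choosing δ = min(1, ϵ/88) ensures both conditions, hence |(-t^3 - 7t^2 - 2t - 6) + 102| < ϵ.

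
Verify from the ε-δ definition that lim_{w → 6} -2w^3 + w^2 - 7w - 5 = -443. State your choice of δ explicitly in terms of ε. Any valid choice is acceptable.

Suppose ε > 0. We want δ > 0 such that 0 < |w − 6| < δ implies |(-2w^3 + w^2 - 7w - 5) + 443| < ε.
(-2w^3 + w^2 - 7w - 5) + 443 = -2w^3 + w^2 - 7w + 438 = (w − 6)(-2w^2 - 11w - 73).
So |(-2w^3 + w^2 - 7w - 5) + 443| = |w − 6|·|-2w^2 - 11w - 73|.
Assume first that |w − 6| < 1, so |w| < 7. Then |-2w^2 - 11w - 73| ≤ 2·7^2 + 11·7 + 73 = 248.
Hence |(-2w^3 + w^2 - 7w - 5) + 443| ≤ 248|w − 6| < ε provided |w − 6| < ε/248.
Choosing δ = min(1, ε/248) ensures both conditions, hence |(-2w^3 + w^2 - 7w - 5) + 443| < ε.

δ = min(1, ε/248)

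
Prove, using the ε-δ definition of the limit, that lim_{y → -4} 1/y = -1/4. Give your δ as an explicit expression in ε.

Let ε > 0 be given. We seek δ > 0 such that 0 < |y + 4| < δ implies |1/y + 1/4| < ε.
|1/y + 1/4| = |-4 − y|/(4·|y|) = |y + 4|/(4|y|).
Restrict δ ≤ 2. Then |y + 4| < 2 gives |y| > 2, so 4|y| > 8.
Then |1/y + 1/4| < |y + 4|/8, which is < ε when |y + 4| < 8ε.
Take δ = min(2, 8ε). Then 0 < |y + 4| < δ gives both |y + 4| < 2 and |y + 4| < 8ε, so |1/y + 1/4| < ε.

δ = min(2, 8ε)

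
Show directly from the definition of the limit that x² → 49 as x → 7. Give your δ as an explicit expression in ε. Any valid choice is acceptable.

Let ε > 0. We seek δ > 0 with 0 < |x − 7| < δ ⇒ |x² − 49| < ε.
Factor: x² − 49 = (x − 7)(x + 7), so |x² − 49| = |x − 7|·|x + 7|.
Restrict δ ≤ 2. Then |x − 7| < 2 gives |x| < 9, so by the triangle inequality |x + 7| ≤ 9 + 7 = 16.
Hence |x² − 49| ≤ 16|x − 7|, which is < ε once |x − 7| < ε/16.
Take δ = min(2, ε/16). If 0 < |x − 7| < δ then both bounds hold and |x² − 49| ≤ 16|x − 7| < 16·(ε/16) = ε.

δ = min(2, ε/16)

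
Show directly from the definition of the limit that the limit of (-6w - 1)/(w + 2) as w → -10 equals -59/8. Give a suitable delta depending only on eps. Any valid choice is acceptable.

delta = min(4, (32/11)eps)

Suppose eps > 0. We want delta > 0 with 0 < |w + 10| < delta ⇒ |(-6w - 1)/(w + 2) + 59/8| < eps.
Combining over a common denominator, (-6w - 1)/(w + 2) + 59/8 = [(-6w - 1)·(-8) − 59·(w + 2)] / [(-8)·(w + 2)] = -11(w + 10) / ((-8)(w + 2)).
So |(-6w - 1)/(w + 2) + 59/8| = 11|w + 10| / (8·|w + 2|).
Restrict delta ≤ 4. Then |w + 10| < 4 gives |w + 2| = |(w + 10) + (-8)| ≥ 8 − 4 = 4.
Hence |(-6w - 1)/(w + 2) + 59/8| < 11|w + 10|/(8·4) = (11/32)|w + 10|, which is < eps once |w + 10| < (32/11)eps.
Take delta = min(4, (32/11)eps). Then 0 < |w + 10| < delta forces both bounds, so |(-6w - 1)/(w + 2) + 59/8| < eps.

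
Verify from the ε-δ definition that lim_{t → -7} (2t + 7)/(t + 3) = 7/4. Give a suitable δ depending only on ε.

δ = min(2, 8ε)

Fix ε > 0. We want δ > 0 with 0 < |t + 7| < δ ⇒ |(2t + 7)/(t + 3) − (7/4)| < ε.
Combining over a common denominator, (2t + 7)/(t + 3) − (7/4) = [(2t + 7)·(-4) − (-7)·(t + 3)] / [(-4)·(t + 3)] = -1(t + 7) / ((-4)(t + 3)).
So |(2t + 7)/(t + 3) − (7/4)| = |t + 7| / (4·|t + 3|).
Require δ ≤ 2, so |t + 3| ≥ |-4| − |t + 7| > 4 − 2 = 2.
Hence |(2t + 7)/(t + 3) − (7/4)| < |t + 7|/(4·2) = (1/8)|t + 7|, which is < ε once |t + 7| < 8ε.
Take δ = min(2, 8ε). Then 0 < |t + 7| < δ forces both bounds, so |(2t + 7)/(t + 3) − (7/4)| < ε.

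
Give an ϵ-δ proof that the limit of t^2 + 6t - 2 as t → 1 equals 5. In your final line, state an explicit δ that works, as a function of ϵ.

δ = min(1, ϵ/9)

Suppose ϵ > 0. We want δ > 0 such that 0 < |t − 1| < δ implies |(t^2 + 6t - 2) − 5| < ϵ.
(t^2 + 6t - 2) − 5 = t^2 + 6t - 7 = (t − 1)(t + 7).
So |(t^2 + 6t - 2) − 5| = |t − 1|·|t + 7|.
Require δ ≤ 1. Then |t − 1| < 1 gives |t| < 2, and by the triangle inequality |t + 7| ≤ 2 + 7 = 9.
Hence |(t^2 + 6t - 2) − 5| ≤ 9|t − 1| < ϵ provided |t − 1| < ϵ/9.
Take δ = min(1, ϵ/9). Then 0 < |t − 1| < δ gives both |t − 1| < 1 and |t − 1| < ϵ/9, so |(t^2 + 6t - 2) − 5| < ϵ.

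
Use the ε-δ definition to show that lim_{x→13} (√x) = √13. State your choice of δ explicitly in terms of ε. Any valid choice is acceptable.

Fix ε > 0. We want δ > 0 such that 0 < |x − 13| < δ implies |√x − √13| < ε.
Rationalise: √x − √13 = (x − 13)/(√x + √13), so |√x − √13| = |x − 13|/(√x + √13).
Restrict δ ≤ 13 so that |x − 13| < 13 forces x > 0, and then √x + √13 > √13.
Hence |√x − √13| < |x − 13|/√13, which is < ε once |x − 13| < √13·ε.
Take δ = min(13, √13·ε). If 0 < |x − 13| < δ then x > 0 and |√x − √13| < |x − 13|/√13 < ε.

δ = min(13, √13·ε)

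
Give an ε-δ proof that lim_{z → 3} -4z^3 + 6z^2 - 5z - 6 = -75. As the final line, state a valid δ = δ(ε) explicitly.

Let ε > 0 be given. We want δ > 0 such that 0 < |z − 3| < δ implies |(-4z^3 + 6z^2 - 5z - 6) + 75| < ε.
(-4z^3 + 6z^2 - 5z - 6) + 75 = -4z^3 + 6z^2 - 5z + 69 = (z − 3)(-4z^2 - 6z - 23).
So |(-4z^3 + 6z^2 - 5z - 6) + 75| = |z − 3|·|-4z^2 - 6z - 23|.
Require δ ≤ 1. Then |z − 3| < 1 gives |z| < 4, and by the triangle inequality |-4z^2 - 6z - 23| ≤ 4·4^2 + 6·4 + 23 = 111.
Hence |(-4z^3 + 6z^2 - 5z - 6) + 75| ≤ 111|z − 3| < ε provided |z − 3| < ε/111.
Choosing δ = min(1, ε/111) ensures both conditions, hence |(-4z^3 + 6z^2 - 5z - 6) + 75| < ε.

δ = min(1, ε/111)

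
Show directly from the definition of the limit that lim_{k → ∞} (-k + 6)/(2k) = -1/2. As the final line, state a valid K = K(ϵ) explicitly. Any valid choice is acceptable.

K = 3/ϵ

Let ϵ > 0 be given. For k ≥ 1, |(-k + 6)/(2k) + 1/2| = |12|/(2(2k)) = 12/(2(2k)).
Since 2k ≥ 2k for k ≥ 1, this is ≤ 12/(2·2k) = 3/k.
So |(-k + 6)/(2k) + 1/2| < ϵ whenever k > 3/ϵ.
Take K = 3/ϵ. If k > K then |(-k + 6)/(2k) + 1/2| ≤ 3/k < ϵ.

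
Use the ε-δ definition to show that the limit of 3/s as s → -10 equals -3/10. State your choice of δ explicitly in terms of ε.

δ = min(5, (50/3)ε)

Fix ε > 0. We seek δ > 0 such that 0 < |s + 10| < δ implies |3/s + 3/10| < ε.
|3/s + 3/10| = 3·|-10 − s|/(10·|s|) = 3|s + 10|/(10|s|).
Require δ ≤ 5 so that |s| > 10 − 5 = 5, hence 10|s| > 50.
Then |3/s + 3/10| < 3|s + 10|/50, which is < ε when |s + 10| < (50/3)ε.
Take δ = min(5, (50/3)ε). Then 0 < |s + 10| < δ gives both |s + 10| < 5 and |s + 10| < (50/3)ε, so |3/s + 3/10| < ε.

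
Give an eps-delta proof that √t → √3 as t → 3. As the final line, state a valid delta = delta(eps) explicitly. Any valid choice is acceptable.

delta = min(3, √3·eps)

Let eps > 0 be given. We want delta > 0 such that 0 < |t − 3| < delta implies |√t − √3| < eps.
Multiplying by the conjugate, |√t − √3| = |t − 3|/(√t + √3).
Restrict delta ≤ 3 so that |t − 3| < 3 forces t > 0, and then √t + √3 > √3.
Hence |√t − √3| < |t − 3|/√3, which is < eps once |t − 3| < √3·eps.
Take delta = min(3, √3·eps). If 0 < |t − 3| < delta then t > 0 and |√t − √3| < |t − 3|/√3 < eps.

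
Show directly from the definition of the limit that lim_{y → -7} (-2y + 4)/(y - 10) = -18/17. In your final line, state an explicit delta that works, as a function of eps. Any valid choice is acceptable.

Suppose eps > 0. We want delta > 0 with 0 < |y + 7| < delta ⇒ |(-2y + 4)/(y - 10) + 18/17| < eps.
Combining over a common denominator, (-2y + 4)/(y - 10) + 18/17 = [(-2y + 4)·(-17) − 18·(y - 10)] / [(-17)·(y - 10)] = 16(y + 7) / ((-17)(y - 10)).
So |(-2y + 4)/(y - 10) + 18/17| = 16|y + 7| / (17·|y − 10|).
Require delta ≤ 17/2, so |y − 10| ≥ |-17| − |y + 7| > 17 − 17/2 = 17/2.
Hence |(-2y + 4)/(y - 10) + 18/17| < 16|y + 7|/(17·(17/2)) = (32/289)|y + 7|, which is < eps once |y + 7| < (289/32)eps.
Take delta = min(17/2, (289/32)eps). Then 0 < |y + 7| < delta forces both bounds, so |(-2y + 4)/(y - 10) + 18/17| < eps.

delta = min(17/2, (289/32)eps)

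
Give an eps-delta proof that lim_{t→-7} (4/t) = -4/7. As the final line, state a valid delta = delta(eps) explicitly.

Let eps > 0. We seek delta > 0 such that 0 < |t + 7| < delta implies |4/t + 4/7| < eps.
|4/t + 4/7| = 4·|-7 − t|/(7·|t|) = 4|t + 7|/(7|t|).
Restrict delta ≤ 7/2. Then |t + 7| < 7/2 gives |t| > 7/2, so 7|t| > 49/2.
Then |4/t + 4/7| < 4|t + 7|/(49/2), which is < eps when |t + 7| < (49/8)eps.
Take delta = min(7/2, (49/8)eps). Then 0 < |t + 7| < delta gives both |t + 7| < 7/2 and |t + 7| < (49/8)eps, so |4/t + 4/7| < eps.

delta = min(7/2, (49/8)eps)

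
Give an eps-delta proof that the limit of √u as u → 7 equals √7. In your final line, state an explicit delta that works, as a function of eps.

Let eps > 0 be given. We want delta > 0 such that 0 < |u − 7| < delta implies |√u − √7| < eps.
Rationalise: √u − √7 = (u − 7)/(√u + √7), so |√u − √7| = |u − 7|/(√u + √7).
Restrict delta ≤ 7 so that |u − 7| < 7 forces u > 0, and then √u + √7 > √7.
Hence |√u − √7| < |u − 7|/√7, which is < eps once |u − 7| < √7·eps.
Take delta = min(7, √7·eps). If 0 < |u − 7| < delta then u > 0 and |√u − √7| < |u − 7|/√7 < eps.

delta = min(7, √7·eps)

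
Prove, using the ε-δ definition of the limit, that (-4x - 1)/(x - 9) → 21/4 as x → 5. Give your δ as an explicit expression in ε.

Let ε > 0 be given. We want δ > 0 with 0 < |x − 5| < δ ⇒ |(-4x - 1)/(x - 9) − (21/4)| < ε.
Combining over a common denominator, (-4x - 1)/(x - 9) − (21/4) = [(-4x - 1)·(-4) − (-21)·(x - 9)] / [(-4)·(x - 9)] = 37(x − 5) / ((-4)(x - 9)).
So |(-4x - 1)/(x - 9) − (21/4)| = 37|x − 5| / (4·|x − 9|).
Restrict δ ≤ 2. Then |x − 5| < 2 gives |x − 9| = |(x − 5) + (-4)| ≥ 4 − 2 = 2.
Hence |(-4x - 1)/(x - 9) − (21/4)| < 37|x − 5|/(4·2) = (37/8)|x − 5|, which is < ε once |x − 5| < (8/37)ε.
Take δ = min(2, (8/37)ε). Then 0 < |x − 5| < δ forces both bounds, so |(-4x - 1)/(x - 9) − (21/4)| < ε.

δ = min(2, (8/37)ε)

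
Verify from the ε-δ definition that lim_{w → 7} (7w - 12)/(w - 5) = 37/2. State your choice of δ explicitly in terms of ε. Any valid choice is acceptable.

Fix ε > 0. We want δ > 0 with 0 < |w − 7| < δ ⇒ |(7w - 12)/(w - 5) − (37/2)| < ε.
Combining over a common denominator, (7w - 12)/(w - 5) − (37/2) = [(7w - 12)·2 − 37·(w - 5)] / [2·(w - 5)] = -23(w − 7) / (2(w - 5)).
So |(7w - 12)/(w - 5) − (37/2)| = 23|w − 7| / (2·|w − 5|).
Require δ ≤ 1, so |w − 5| ≥ |2| − |w − 7| > 2 − 1 = 1.
Hence |(7w - 12)/(w - 5) − (37/2)| < 23|w − 7|/(2·1) = (23/2)|w − 7|, which is < ε once |w − 7| < (2/23)ε.
Take δ = min(1, (2/23)ε). Then 0 < |w − 7| < δ forces both bounds, so |(7w - 12)/(w - 5) − (37/2)| < ε.

δ = min(1, (2/23)ε)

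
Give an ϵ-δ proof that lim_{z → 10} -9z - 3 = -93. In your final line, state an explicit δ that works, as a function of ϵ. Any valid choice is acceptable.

Fix ϵ > 0. We need δ > 0 so that 0 < |z − 10| < δ implies |(-9z - 3) + 93| < ϵ.
|(-9z - 3) + 93| = |-9z + 90| = 9|z − 10|.
Thus it suffices that |z − 10| < ϵ/9.
Take δ = ϵ/9. If 0 < |z − 10| < δ then |(-9z - 3) + 93| = 9|z − 10| < 9·(ϵ/9) = ϵ.

δ = ϵ/9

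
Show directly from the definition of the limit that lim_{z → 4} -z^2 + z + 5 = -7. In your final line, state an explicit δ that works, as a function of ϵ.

Fix ϵ > 0. We want δ > 0 such that 0 < |z − 4| < δ implies |(-z^2 + z + 5) + 7| < ϵ.
(-z^2 + z + 5) + 7 = -z^2 + z + 12 = (z − 4)(-z - 3).
So |(-z^2 + z + 5) + 7| = |z − 4|·|-z - 3|.
Require δ ≤ 1. Then |z − 4| < 1 gives |z| < 5, and by the triangle inequality |-z - 3| ≤ 5 + 3 = 8.
Hence |(-z^2 + z + 5) + 7| ≤ 8|z − 4| < ϵ provided |z − 4| < ϵ/8.
Choosing δ = min(1, ϵ/8) ensures both conditions, hence |(-z^2 + z + 5) + 7| < ϵ.

δ = min(1, ϵ/8)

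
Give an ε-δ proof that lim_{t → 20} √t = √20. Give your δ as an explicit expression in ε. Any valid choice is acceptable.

Fix ε > 0. We want δ > 0 such that 0 < |t − 20| < δ implies |√t − √20| < ε.
Rationalise: √t − √20 = (t − 20)/(√t + √20), so |√t − √20| = |t − 20|/(√t + √20).
Restrict δ ≤ 20 so that |t − 20| < 20 forces t > 0, and then √t + √20 > √20.
Hence |√t − √20| < |t − 20|/√20, which is < ε once |t − 20| < √20·ε.
Take δ = min(20, √20·ε). If 0 < |t − 20| < δ then t > 0 and |√t − √20| < |t − 20|/√20 < ε.

δ = min(20, √20·ε)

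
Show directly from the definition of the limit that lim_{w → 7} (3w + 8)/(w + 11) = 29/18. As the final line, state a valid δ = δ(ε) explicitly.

δ = min(9, (162/25)ε)

Let ε > 0 be given. We want δ > 0 with 0 < |w − 7| < δ ⇒ |(3w + 8)/(w + 11) − (29/18)| < ε.
Combining over a common denominator, (3w + 8)/(w + 11) − (29/18) = [(3w + 8)·18 − 29·(w + 11)] / [18·(w + 11)] = 25(w − 7) / (18(w + 11)).
So |(3w + 8)/(w + 11) − (29/18)| = 25|w − 7| / (18·|w + 11|).
Restrict δ ≤ 9. Then |w − 7| < 9 gives |w + 11| = |(w − 7) + 18| ≥ 18 − 9 = 9.
Hence |(3w + 8)/(w + 11) − (29/18)| < 25|w − 7|/(18·9) = (25/162)|w − 7|, which is < ε once |w − 7| < (162/25)ε.
Take δ = min(9, (162/25)ε). Then 0 < |w − 7| < δ forces both bounds, so |(3w + 8)/(w + 11) − (29/18)| < ε.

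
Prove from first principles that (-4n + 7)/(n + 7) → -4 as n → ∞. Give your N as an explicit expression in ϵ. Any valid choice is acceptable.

Let ϵ > 0 be given. For n ≥ 1, |(-4n + 7)/(n + 7) + 4| = |35|/((n + 7)) = 35/((n + 7)).
Since n + 7 ≥ n for n ≥ 1, this is ≤ 35/(n) = 35/n.
So |(-4n + 7)/(n + 7) + 4| < ϵ whenever n > 35/ϵ.
Take N = 35/ϵ. If n > N then |(-4n + 7)/(n + 7) + 4| ≤ 35/n < ϵ.

N = 35/ϵ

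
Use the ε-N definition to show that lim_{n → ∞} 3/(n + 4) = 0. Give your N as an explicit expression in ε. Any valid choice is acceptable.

N = 3/ε

Fix ε > 0. For n ≥ 1, |3/(n + 4) − 0| = 3/(n + 4) ≤ 3/n.
We need 3/n < ε, i.e. n > 3/ε.
Take N = 3/ε. If n > N then |3/(n + 4)| ≤ 3/n < ε.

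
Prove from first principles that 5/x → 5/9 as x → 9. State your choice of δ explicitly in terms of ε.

δ = min(9/2, (81/10)ε)

Suppose ε > 0. We seek δ > 0 such that 0 < |x − 9| < δ implies |5/x − (5/9)| < ε.
|5/x − (5/9)| = 5·|9 − x|/(9·|x|) = 5|x − 9|/(9|x|).
Require δ ≤ 9/2 so that |x| > 9 − 9/2 = 9/2, hence 9|x| > 81/2.
Then |5/x − (5/9)| < 5|x − 9|/(81/2), which is < ε when |x − 9| < (81/10)ε.
Take δ = min(9/2, (81/10)ε). Then 0 < |x − 9| < δ gives both |x − 9| < 9/2 and |x − 9| < (81/10)ε, so |5/x − (5/9)| < ε.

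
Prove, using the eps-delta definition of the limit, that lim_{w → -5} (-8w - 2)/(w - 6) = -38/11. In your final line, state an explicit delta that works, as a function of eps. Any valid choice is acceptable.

delta = min(11/2, (121/100)eps)

Suppose eps > 0. We want delta > 0 with 0 < |w + 5| < delta ⇒ |(-8w - 2)/(w - 6) + 38/11| < eps.
Combining over a common denominator, (-8w - 2)/(w - 6) + 38/11 = [(-8w - 2)·(-11) − 38·(w - 6)] / [(-11)·(w - 6)] = 50(w + 5) / ((-11)(w - 6)).
So |(-8w - 2)/(w - 6) + 38/11| = 50|w + 5| / (11·|w − 6|).
Restrict delta ≤ 11/2. Then |w + 5| < 11/2 gives |w − 6| = |(w + 5) + (-11)| ≥ 11 − 11/2 = 11/2.
Hence |(-8w - 2)/(w - 6) + 38/11| < 50|w + 5|/(11·(11/2)) = (100/121)|w + 5|, which is < eps once |w + 5| < (121/100)eps.
Take delta = min(11/2, (121/100)eps). Then 0 < |w + 5| < delta forces both bounds, so |(-8w - 2)/(w - 6) + 38/11| < eps.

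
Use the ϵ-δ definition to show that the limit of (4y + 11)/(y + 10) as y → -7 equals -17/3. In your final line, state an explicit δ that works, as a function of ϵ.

Let ϵ > 0. We want δ > 0 with 0 < |y + 7| < δ ⇒ |(4y + 11)/(y + 10) + 17/3| < ϵ.
Combining over a common denominator, (4y + 11)/(y + 10) + 17/3 = [(4y + 11)·3 − (-17)·(y + 10)] / [3·(y + 10)] = 29(y + 7) / (3(y + 10)).
So |(4y + 11)/(y + 10) + 17/3| = 29|y + 7| / (3·|y + 10|).
Require δ ≤ 3/2, so |y + 10| ≥ |3| − |y + 7| > 3 − 3/2 = 3/2.
Hence |(4y + 11)/(y + 10) + 17/3| < 29|y + 7|/(3·(3/2)) = (58/9)|y + 7|, which is < ϵ once |y + 7| < (9/58)ϵ.
Take δ = min(3/2, (9/58)ϵ). Then 0 < |y + 7| < δ forces both bounds, so |(4y + 11)/(y + 10) + 17/3| < ϵ.

δ = min(3/2, (9/58)ϵ)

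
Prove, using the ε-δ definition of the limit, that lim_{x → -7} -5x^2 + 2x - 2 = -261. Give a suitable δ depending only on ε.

Suppose ε > 0. We want δ > 0 such that 0 < |x + 7| < δ implies |(-5x^2 + 2x - 2) + 261| < ε.
(-5x^2 + 2x - 2) + 261 = -5x^2 + 2x + 259 = (x + 7)(-5x + 37).
So |(-5x^2 + 2x - 2) + 261| = |x + 7|·|-5x + 37|.
Assume first that |x + 7| < 2, so |x| < 9. Then |-5x + 37| ≤ 5·9 + 37 = 82.
Hence |(-5x^2 + 2x - 2) + 261| ≤ 82|x + 7| < ε provided |x + 7| < ε/82.
Choosing δ = min(2, ε/82) ensures both conditions, hence |(-5x^2 + 2x - 2) + 261| < ε.

δ = min(2, ε/82)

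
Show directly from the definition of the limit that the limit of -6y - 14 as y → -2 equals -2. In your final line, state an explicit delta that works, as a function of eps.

Suppose eps > 0. We need delta > 0 so that 0 < |y + 2| < delta implies |(-6y - 14) + 2| < eps.
|(-6y - 14) + 2| = |-6y - 12| = 6|y + 2|.
So 6|y + 2| < eps exactly when |y + 2| < eps/6.
Choosing delta = eps/6 gives |(-6y - 14) + 2| = 6|y + 2| < eps whenever |y + 2| < delta.

delta = eps/6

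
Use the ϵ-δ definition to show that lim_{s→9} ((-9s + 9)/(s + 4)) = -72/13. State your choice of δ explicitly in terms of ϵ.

δ = min(13/2, (169/90)ϵ)

Suppose ϵ > 0. We want δ > 0 with 0 < |s − 9| < δ ⇒ |(-9s + 9)/(s + 4) + 72/13| < ϵ.
Combining over a common denominator, (-9s + 9)/(s + 4) + 72/13 = [(-9s + 9)·13 − (-72)·(s + 4)] / [13·(s + 4)] = -45(s − 9) / (13(s + 4)).
So |(-9s + 9)/(s + 4) + 72/13| = 45|s − 9| / (13·|s + 4|).
Require δ ≤ 13/2, so |s + 4| ≥ |13| − |s − 9| > 13 − 13/2 = 13/2.
Hence |(-9s + 9)/(s + 4) + 72/13| < 45|s − 9|/(13·(13/2)) = (90/169)|s − 9|, which is < ϵ once |s − 9| < (169/90)ϵ.
Take δ = min(13/2, (169/90)ϵ). Then 0 < |s − 9| < δ forces both bounds, so |(-9s + 9)/(s + 4) + 72/13| < ϵ.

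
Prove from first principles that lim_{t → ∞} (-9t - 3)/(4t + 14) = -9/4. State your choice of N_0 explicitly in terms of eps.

Let eps > 0. We seek N_0 > 0 such that t > N_0 implies |(-9t - 3)/(4t + 14) + 9/4| < eps.
(-9t - 3)/(4t + 14) + 9/4 = (4(-9t - 3) − (-9)(4t + 14)) / (4(4t + 14)) = 114/(4(4t + 14)).
For t > 0 we have 4t + 14 > 4t, so |(-9t - 3)/(4t + 14) + 9/4| = 114/(4(4t + 14)) < 114/(4·4t) = (57/8)/t.
Thus |(-9t - 3)/(4t + 14) + 9/4| < eps whenever t > (57/8)/eps.
Take N_0 = (57/8)/eps. If t > N_0 then |(-9t - 3)/(4t + 14) + 9/4| < (57/8)/t < eps.

N_0 = (57/8)/eps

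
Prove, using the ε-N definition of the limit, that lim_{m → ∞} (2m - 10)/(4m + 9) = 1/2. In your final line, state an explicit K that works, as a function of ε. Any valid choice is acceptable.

K = (29/8)/ε

Suppose ε > 0. For m ≥ 1, |(2m - 10)/(4m + 9) − (1/2)| = |-58|/(4(4m + 9)) = 58/(4(4m + 9)).
Since 4m + 9 ≥ 4m for m ≥ 1, this is ≤ 58/(4·4m) = (29/8)/m.
So |(2m - 10)/(4m + 9) − (1/2)| < ε whenever m > (29/8)/ε.
Take K = (29/8)/ε. If m > K then |(2m - 10)/(4m + 9) − (1/2)| ≤ (29/8)/m < ε.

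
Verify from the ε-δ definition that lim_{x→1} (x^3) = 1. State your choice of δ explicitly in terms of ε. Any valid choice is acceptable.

δ = min(1, ε/7)

Suppose ε > 0. We seek δ > 0 with 0 < |x − 1| < δ ⇒ |x^3 − 1| < ε.
Factor: x^3 − 1 = (x − 1)(x^2 + x + 1), so |x^3 − 1| = |x − 1|·|x^2 + x + 1|.
Impose δ ≤ 1 so that |x| < 2; then |x^2 + x + 1| ≤ 7.
Hence |x^3 − 1| ≤ 7|x − 1|, which is < ε once |x − 1| < ε/7.
Take δ = min(1, ε/7). If 0 < |x − 1| < δ then both bounds hold and |x^3 − 1| ≤ 7|x − 1| < 7·(ε/7) = ε.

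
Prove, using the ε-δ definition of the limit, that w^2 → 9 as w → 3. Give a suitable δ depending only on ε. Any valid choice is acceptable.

δ = min(1, ε/7)

Fix ε > 0. We seek δ > 0 with 0 < |w − 3| < δ ⇒ |w^2 − 9| < ε.
Factor: w^2 − 9 = (w − 3)(w + 3), so |w^2 − 9| = |w − 3|·|w + 3|.
Restrict δ ≤ 1. Then |w − 3| < 1 gives |w| < 4, so by the triangle inequality |w + 3| ≤ 4 + 3 = 7.
Hence |w^2 − 9| ≤ 7|w − 3|, which is < ε once |w − 3| < ε/7.
Take δ = min(1, ε/7). If 0 < |w − 3| < δ then both bounds hold and |w^2 − 9| ≤ 7|w − 3| < 7·(ε/7) = ε.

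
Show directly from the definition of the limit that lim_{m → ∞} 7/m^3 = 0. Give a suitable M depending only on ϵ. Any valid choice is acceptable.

Fix ϵ > 0. For m ≥ 1, |7/m^3 − 0| = 7/m^3.
7/m^3 < ϵ ⇔ m^3 > 7/ϵ ⇔ m > (7/ϵ)^{1/3}.
Take M = (7/ϵ)^{1/3}. Then m > M implies 7/m^3 < ϵ.

M = (7/ϵ)^{1/3}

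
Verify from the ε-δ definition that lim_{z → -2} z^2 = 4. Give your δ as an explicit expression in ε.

Suppose ε > 0. We seek δ > 0 with 0 < |z + 2| < δ ⇒ |z^2 − 4| < ε.
Factor: z^2 − 4 = (z + 2)(z - 2), so |z^2 − 4| = |z + 2|·|z - 2|.
Restrict δ ≤ 2. Then |z + 2| < 2 gives |z| < 4, so by the triangle inequality |z - 2| ≤ 4 + 2 = 6.
Hence |z^2 − 4| ≤ 6|z + 2|, which is < ε once |z + 2| < ε/6.
Take δ = min(2, ε/6). If 0 < |z + 2| < δ then both bounds hold and |z^2 − 4| ≤ 6|z + 2| < 6·(ε/6) = ε.

δ = min(2, ε/6)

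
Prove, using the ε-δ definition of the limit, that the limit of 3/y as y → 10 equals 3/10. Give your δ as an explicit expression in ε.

Let ε > 0. We seek δ > 0 such that 0 < |y − 10| < δ implies |3/y − (3/10)| < ε.
|3/y − (3/10)| = 3·|10 − y|/(10·|y|) = 3|y − 10|/(10|y|).
Restrict δ ≤ 5. Then |y − 10| < 5 gives |y| > 5, so 10|y| > 50.
Then |3/y − (3/10)| < 3|y − 10|/50, which is < ε when |y − 10| < (50/3)ε.
Take δ = min(5, (50/3)ε). Then 0 < |y − 10| < δ gives both |y − 10| < 5 and |y − 10| < (50/3)ε, so |3/y − (3/10)| < ε.

δ = min(5, (50/3)ε)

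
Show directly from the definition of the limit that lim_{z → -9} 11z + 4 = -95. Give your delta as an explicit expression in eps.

delta = eps/11

Let eps > 0. We need delta > 0 so that 0 < |z + 9| < delta implies |(11z + 4) + 95| < eps.
Since (11z + 4) + 95 = 11(z + 9), we have |(11z + 4) + 95| = 11|z + 9|.
So 11|z + 9| < eps exactly when |z + 9| < eps/11.
Choosing delta = eps/11 gives |(11z + 4) + 95| = 11|z + 9| < eps whenever |z + 9| < delta.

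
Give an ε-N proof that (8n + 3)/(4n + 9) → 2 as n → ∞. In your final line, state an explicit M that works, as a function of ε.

Let ε > 0 be given. For n ≥ 1, |(8n + 3)/(4n + 9) − 2| = |-60|/(4(4n + 9)) = 60/(4(4n + 9)).
Since 4n + 9 ≥ 4n for n ≥ 1, this is ≤ 60/(4·4n) = (15/4)/n.
So |(8n + 3)/(4n + 9) − 2| < ε whenever n > (15/4)/ε.
Take M = (15/4)/ε. If n > M then |(8n + 3)/(4n + 9) − 2| ≤ (15/4)/n < ε.

M = (15/4)/ε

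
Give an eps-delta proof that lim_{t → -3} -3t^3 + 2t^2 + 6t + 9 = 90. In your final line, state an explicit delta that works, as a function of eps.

Suppose eps > 0. We want delta > 0 such that 0 < |t + 3| < delta implies |(-3t^3 + 2t^2 + 6t + 9) − 90| < eps.
(-3t^3 + 2t^2 + 6t + 9) − 90 = -3t^3 + 2t^2 + 6t - 81 = (t + 3)(-3t^2 + 11t - 27).
So |(-3t^3 + 2t^2 + 6t + 9) − 90| = |t + 3|·|-3t^2 + 11t - 27|.
Assume first that |t + 3| < 1, so |t| < 4. Then |-3t^2 + 11t - 27| ≤ 3·4^2 + 11·4 + 27 = 119.
Hence |(-3t^3 + 2t^2 + 6t + 9) − 90| ≤ 119|t + 3| < eps provided |t + 3| < eps/119.
Choosing delta = min(1, eps/119) ensures both conditions, hence |(-3t^3 + 2t^2 + 6t + 9) − 90| < eps.

delta = min(1, eps/119)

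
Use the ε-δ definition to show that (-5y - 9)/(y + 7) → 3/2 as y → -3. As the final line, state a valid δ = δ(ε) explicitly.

δ = min(2, (4/13)ε)

Fix ε > 0. We want δ > 0 with 0 < |y + 3| < δ ⇒ |(-5y - 9)/(y + 7) − (3/2)| < ε.
Combining over a common denominator, (-5y - 9)/(y + 7) − (3/2) = [(-5y - 9)·4 − 6·(y + 7)] / [4·(y + 7)] = -26(y + 3) / (4(y + 7)).
So |(-5y - 9)/(y + 7) − (3/2)| = 26|y + 3| / (4·|y + 7|).
Restrict δ ≤ 2. Then |y + 3| < 2 gives |y + 7| = |(y + 3) + 4| ≥ 4 − 2 = 2.
Hence |(-5y - 9)/(y + 7) − (3/2)| < 26|y + 3|/(4·2) = (13/4)|y + 3|, which is < ε once |y + 3| < (4/13)ε.
Take δ = min(2, (4/13)ε). Then 0 < |y + 3| < δ forces both bounds, so |(-5y - 9)/(y + 7) − (3/2)| < ε.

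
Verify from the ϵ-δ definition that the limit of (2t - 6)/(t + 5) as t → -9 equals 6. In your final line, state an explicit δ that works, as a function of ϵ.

δ = min(2, (1/2)ϵ)

Suppose ϵ > 0. We want δ > 0 with 0 < |t + 9| < δ ⇒ |(2t - 6)/(t + 5) − 6| < ϵ.
Combining over a common denominator, (2t - 6)/(t + 5) − 6 = [(2t - 6)·(-4) − (-24)·(t + 5)] / [(-4)·(t + 5)] = 16(t + 9) / ((-4)(t + 5)).
So |(2t - 6)/(t + 5) − 6| = 16|t + 9| / (4·|t + 5|).
Restrict δ ≤ 2. Then |t + 9| < 2 gives |t + 5| = |(t + 9) + (-4)| ≥ 4 − 2 = 2.
Hence |(2t - 6)/(t + 5) − 6| < 16|t + 9|/(4·2) = 2|t + 9|, which is < ϵ once |t + 9| < (1/2)ϵ.
Take δ = min(2, (1/2)ϵ). Then 0 < |t + 9| < δ forces both bounds, so |(2t - 6)/(t + 5) − 6| < ϵ.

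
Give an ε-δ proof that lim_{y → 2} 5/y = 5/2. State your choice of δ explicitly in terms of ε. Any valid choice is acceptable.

Let ε > 0. We seek δ > 0 such that 0 < |y − 2| < δ implies |5/y − (5/2)| < ε.
|5/y − (5/2)| = 5·|2 − y|/(2·|y|) = 5|y − 2|/(2|y|).
Require δ ≤ 1 so that |y| > 2 − 1 = 1, hence 2|y| > 2.
Then |5/y − (5/2)| < 5|y − 2|/2, which is < ε when |y − 2| < (2/5)ε.
Take δ = min(1, (2/5)ε). Then 0 < |y − 2| < δ gives both |y − 2| < 1 and |y − 2| < (2/5)ε, so |5/y − (5/2)| < ε.

δ = min(1, (2/5)ε)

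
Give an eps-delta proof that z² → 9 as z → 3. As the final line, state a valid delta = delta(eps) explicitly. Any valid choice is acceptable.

delta = min(1, eps/7)

Suppose eps > 0. We seek delta > 0 with 0 < |z − 3| < delta ⇒ |z² − 9| < eps.
Factor: z² − 9 = (z − 3)(z + 3), so |z² − 9| = |z − 3|·|z + 3|.
Restrict delta ≤ 1. Then |z − 3| < 1 gives |z| < 4, so by the triangle inequality |z + 3| ≤ 4 + 3 = 7.
Hence |z² − 9| ≤ 7|z − 3|, which is < eps once |z − 3| < eps/7.
Take delta = min(1, eps/7). If 0 < |z − 3| < delta then both bounds hold and |z² − 9| ≤ 7|z − 3| < 7·(eps/7) = eps.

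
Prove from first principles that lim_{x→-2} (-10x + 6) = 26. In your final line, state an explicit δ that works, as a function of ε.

Let ε > 0. We need δ > 0 so that 0 < |x + 2| < δ implies |(-10x + 6) − 26| < ε.
Since (-10x + 6) − 26 = -10(x + 2), we have |(-10x + 6) − 26| = 10|x + 2|.
So 10|x + 2| < ε exactly when |x + 2| < ε/10.
Take δ = ε/10. If 0 < |x + 2| < δ then |(-10x + 6) − 26| = 10|x + 2| < 10·(ε/10) = ε.

δ = ε/10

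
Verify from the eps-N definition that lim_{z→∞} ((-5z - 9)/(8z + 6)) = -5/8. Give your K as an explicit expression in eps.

Let eps > 0 be given. We seek K > 0 such that z > K implies |(-5z - 9)/(8z + 6) + 5/8| < eps.
(-5z - 9)/(8z + 6) + 5/8 = (8(-5z - 9) − (-5)(8z + 6)) / (8(8z + 6)) = -42/(8(8z + 6)).
For z > 0 we have 8z + 6 > 8z, so |(-5z - 9)/(8z + 6) + 5/8| = 42/(8(8z + 6)) < 42/(8·8z) = (21/32)/z.
Thus |(-5z - 9)/(8z + 6) + 5/8| < eps whenever z > (21/32)/eps.
Take K = (21/32)/eps. If z > K then |(-5z - 9)/(8z + 6) + 5/8| < (21/32)/z < eps.

K = (21/32)/eps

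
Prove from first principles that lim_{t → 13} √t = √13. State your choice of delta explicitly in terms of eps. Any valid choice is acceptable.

delta = min(13, √13·eps)

Let eps > 0. We want delta > 0 such that 0 < |t − 13| < delta implies |√t − √13| < eps.
Rationalise: √t − √13 = (t − 13)/(√t + √13), so |√t − √13| = |t − 13|/(√t + √13).
Restrict delta ≤ 13 so that |t − 13| < 13 forces t > 0, and then √t + √13 > √13.
Hence |√t − √13| < |t − 13|/√13, which is < eps once |t − 13| < √13·eps.
Take delta = min(13, √13·eps). If 0 < |t − 13| < delta then t > 0 and |√t − √13| < |t − 13|/√13 < eps.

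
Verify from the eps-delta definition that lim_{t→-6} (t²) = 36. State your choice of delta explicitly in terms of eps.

delta = min(1, eps/13)

Fix eps > 0. We seek delta > 0 with 0 < |t + 6| < delta ⇒ |t² − 36| < eps.
Factor: t² − 36 = (t + 6)(t - 6), so |t² − 36| = |t + 6|·|t - 6|.
Impose delta ≤ 1 so that |t| < 7; then |t - 6| ≤ 13.
Hence |t² − 36| ≤ 13|t + 6|, which is < eps once |t + 6| < eps/13.
Take delta = min(1, eps/13). If 0 < |t + 6| < delta then both bounds hold and |t² − 36| ≤ 13|t + 6| < 13·(eps/13) = eps.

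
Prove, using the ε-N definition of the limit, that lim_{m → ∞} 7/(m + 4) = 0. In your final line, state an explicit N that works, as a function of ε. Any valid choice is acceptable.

Fix ε > 0. For m ≥ 1, |7/(m + 4) − 0| = 7/(m + 4) ≤ 7/m.
We need 7/m < ε, i.e. m > 7/ε.
Take N = 7/ε. If m > N then |7/(m + 4)| ≤ 7/m < ε.

N = 7/ε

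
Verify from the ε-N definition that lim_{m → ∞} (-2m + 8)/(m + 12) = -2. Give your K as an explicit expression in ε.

Fix ε > 0. For m ≥ 1, |(-2m + 8)/(m + 12) + 2| = |32|/((m + 12)) = 32/((m + 12)).
Since m + 12 ≥ m for m ≥ 1, this is ≤ 32/(m) = 32/m.
So |(-2m + 8)/(m + 12) + 2| < ε whenever m > 32/ε.
Take K = 32/ε. If m > K then |(-2m + 8)/(m + 12) + 2| ≤ 32/m < ε.

K = 32/ε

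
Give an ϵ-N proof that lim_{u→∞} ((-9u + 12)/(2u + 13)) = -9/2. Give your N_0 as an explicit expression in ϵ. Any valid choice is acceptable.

N_0 = (141/4)/ϵ

Fix ϵ > 0. We seek N_0 > 0 such that u > N_0 implies |(-9u + 12)/(2u + 13) + 9/2| < ϵ.
(-9u + 12)/(2u + 13) + 9/2 = (2(-9u + 12) − (-9)(2u + 13)) / (2(2u + 13)) = 141/(2(2u + 13)).
For u > 0 we have 2u + 13 > 2u, so |(-9u + 12)/(2u + 13) + 9/2| = 141/(2(2u + 13)) < 141/(2·2u) = (141/4)/u.
Thus |(-9u + 12)/(2u + 13) + 9/2| < ϵ whenever u > (141/4)/ϵ.
Take N_0 = (141/4)/ϵ. If u > N_0 then |(-9u + 12)/(2u + 13) + 9/2| < (141/4)/u < ϵ.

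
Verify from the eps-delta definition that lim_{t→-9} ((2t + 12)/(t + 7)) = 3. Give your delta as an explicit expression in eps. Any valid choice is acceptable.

delta = min(1, eps)

Let eps > 0. We want delta > 0 with 0 < |t + 9| < delta ⇒ |(2t + 12)/(t + 7) − 3| < eps.
Combining over a common denominator, (2t + 12)/(t + 7) − 3 = [(2t + 12)·(-2) − (-6)·(t + 7)] / [(-2)·(t + 7)] = 2(t + 9) / ((-2)(t + 7)).
So |(2t + 12)/(t + 7) − 3| = 2|t + 9| / (2·|t + 7|).
Restrict delta ≤ 1. Then |t + 9| < 1 gives |t + 7| = |(t + 9) + (-2)| ≥ 2 − 1 = 1.
Hence |(2t + 12)/(t + 7) − 3| < 2|t + 9|/(2·1) = |t + 9|, which is < eps once |t + 9| < eps.
Take delta = min(1, eps). Then 0 < |t + 9| < delta forces both bounds, so |(2t + 12)/(t + 7) − 3| < eps.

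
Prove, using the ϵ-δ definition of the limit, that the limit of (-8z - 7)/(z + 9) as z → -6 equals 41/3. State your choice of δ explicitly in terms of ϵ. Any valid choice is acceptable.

δ = min(3/2, (9/130)ϵ)

Suppose ϵ > 0. We want δ > 0 with 0 < |z + 6| < δ ⇒ |(-8z - 7)/(z + 9) − (41/3)| < ϵ.
Combining over a common denominator, (-8z - 7)/(z + 9) − (41/3) = [(-8z - 7)·3 − 41·(z + 9)] / [3·(z + 9)] = -65(z + 6) / (3(z + 9)).
So |(-8z - 7)/(z + 9) − (41/3)| = 65|z + 6| / (3·|z + 9|).
Restrict δ ≤ 3/2. Then |z + 6| < 3/2 gives |z + 9| = |(z + 6) + 3| ≥ 3 − 3/2 = 3/2.
Hence |(-8z - 7)/(z + 9) − (41/3)| < 65|z + 6|/(3·(3/2)) = (130/9)|z + 6|, which is < ϵ once |z + 6| < (9/130)ϵ.
Take δ = min(3/2, (9/130)ϵ). Then 0 < |z + 6| < δ forces both bounds, so |(-8z - 7)/(z + 9) − (41/3)| < ϵ.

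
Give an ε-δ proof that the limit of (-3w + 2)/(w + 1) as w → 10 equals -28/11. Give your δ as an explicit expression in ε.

δ = min(11/2, (121/10)ε)

Let ε > 0 be given. We want δ > 0 with 0 < |w − 10| < δ ⇒ |(-3w + 2)/(w + 1) + 28/11| < ε.
Combining over a common denominator, (-3w + 2)/(w + 1) + 28/11 = [(-3w + 2)·11 − (-28)·(w + 1)] / [11·(w + 1)] = -5(w − 10) / (11(w + 1)).
So |(-3w + 2)/(w + 1) + 28/11| = 5|w − 10| / (11·|w + 1|).
Require δ ≤ 11/2, so |w + 1| ≥ |11| − |w − 10| > 11 − 11/2 = 11/2.
Hence |(-3w + 2)/(w + 1) + 28/11| < 5|w − 10|/(11·(11/2)) = (10/121)|w − 10|, which is < ε once |w − 10| < (121/10)ε.
Take δ = min(11/2, (121/10)ε). Then 0 < |w − 10| < δ forces both bounds, so |(-3w + 2)/(w + 1) + 28/11| < ε.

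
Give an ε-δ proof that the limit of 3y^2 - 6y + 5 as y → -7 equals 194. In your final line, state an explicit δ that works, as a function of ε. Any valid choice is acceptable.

Let ε > 0 be given. We want δ > 0 such that 0 < |y + 7| < δ implies |(3y^2 - 6y + 5) − 194| < ε.
(3y^2 - 6y + 5) − 194 = 3y^2 - 6y - 189 = (y + 7)(3y - 27).
So |(3y^2 - 6y + 5) − 194| = |y + 7|·|3y - 27|.
Assume first that |y + 7| < 2, so |y| < 9. Then |3y - 27| ≤ 3·9 + 27 = 54.
Hence |(3y^2 - 6y + 5) − 194| ≤ 54|y + 7| < ε provided |y + 7| < ε/54.
Choosing δ = min(2, ε/54) ensures both conditions, hence |(3y^2 - 6y + 5) − 194| < ε.

δ = min(2, ε/54)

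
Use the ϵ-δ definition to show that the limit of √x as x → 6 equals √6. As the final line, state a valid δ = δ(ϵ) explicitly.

δ = min(6, √6·ϵ)

Let ϵ > 0 be given. We want δ > 0 such that 0 < |x − 6| < δ implies |√x − √6| < ϵ.
Rationalise: √x − √6 = (x − 6)/(√x + √6), so |√x − √6| = |x − 6|/(√x + √6).
Restrict δ ≤ 6 so that |x − 6| < 6 forces x > 0, and then √x + √6 > √6.
Hence |√x − √6| < |x − 6|/√6, which is < ϵ once |x − 6| < √6·ϵ.
Take δ = min(6, √6·ϵ). If 0 < |x − 6| < δ then x > 0 and |√x − √6| < |x − 6|/√6 < ϵ.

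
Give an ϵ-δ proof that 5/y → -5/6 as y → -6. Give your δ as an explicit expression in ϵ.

Let ϵ > 0 be given. We seek δ > 0 such that 0 < |y + 6| < δ implies |5/y + 5/6| < ϵ.
|5/y + 5/6| = 5·|-6 − y|/(6·|y|) = 5|y + 6|/(6|y|).
Require δ ≤ 3 so that |y| > 6 − 3 = 3, hence 6|y| > 18.
Then |5/y + 5/6| < 5|y + 6|/18, which is < ϵ when |y + 6| < (18/5)ϵ.
Take δ = min(3, (18/5)ϵ). Then 0 < |y + 6| < δ gives both |y + 6| < 3 and |y + 6| < (18/5)ϵ, so |5/y + 5/6| < ϵ.

δ = min(3, (18/5)ϵ)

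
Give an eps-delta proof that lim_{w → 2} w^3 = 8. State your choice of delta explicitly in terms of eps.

Let eps > 0 be given. We seek delta > 0 with 0 < |w − 2| < delta ⇒ |w^3 − 8| < eps.
Factor: w^3 − 8 = (w − 2)(w^2 + 2w + 4), so |w^3 − 8| = |w − 2|·|w^2 + 2w + 4|.
Impose delta ≤ 1 so that |w| < 3; then |w^2 + 2w + 4| ≤ 19.
Hence |w^3 − 8| ≤ 19|w − 2|, which is < eps once |w − 2| < eps/19.
Take delta = min(1, eps/19). If 0 < |w − 2| < delta then both bounds hold and |w^3 − 8| ≤ 19|w − 2| < 19·(eps/19) = eps.

delta = min(1, eps/19)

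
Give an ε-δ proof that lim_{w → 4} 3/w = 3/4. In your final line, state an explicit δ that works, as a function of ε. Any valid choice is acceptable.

Suppose ε > 0. We seek δ > 0 such that 0 < |w − 4| < δ implies |3/w − (3/4)| < ε.
|3/w − (3/4)| = 3·|4 − w|/(4·|w|) = 3|w − 4|/(4|w|).
Require δ ≤ 2 so that |w| > 4 − 2 = 2, hence 4|w| > 8.
Then |3/w − (3/4)| < 3|w − 4|/8, which is < ε when |w − 4| < (8/3)ε.
Take δ = min(2, (8/3)ε). Then 0 < |w − 4| < δ gives both |w − 4| < 2 and |w − 4| < (8/3)ε, so |3/w − (3/4)| < ε.

δ = min(2, (8/3)ε)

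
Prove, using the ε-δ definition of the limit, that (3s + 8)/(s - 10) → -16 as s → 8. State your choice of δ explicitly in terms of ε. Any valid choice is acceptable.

Fix ε > 0. We want δ > 0 with 0 < |s − 8| < δ ⇒ |(3s + 8)/(s - 10) + 16| < ε.
Combining over a common denominator, (3s + 8)/(s - 10) + 16 = [(3s + 8)·(-2) − 32·(s - 10)] / [(-2)·(s - 10)] = -38(s − 8) / ((-2)(s - 10)).
So |(3s + 8)/(s - 10) + 16| = 38|s − 8| / (2·|s − 10|).
Require δ ≤ 1, so |s − 10| ≥ |-2| − |s − 8| > 2 − 1 = 1.
Hence |(3s + 8)/(s - 10) + 16| < 38|s − 8|/(2·1) = 19|s − 8|, which is < ε once |s − 8| < (1/19)ε.
Take δ = min(1, (1/19)ε). Then 0 < |s − 8| < δ forces both bounds, so |(3s + 8)/(s - 10) + 16| < ε.

δ = min(1, (1/19)ε)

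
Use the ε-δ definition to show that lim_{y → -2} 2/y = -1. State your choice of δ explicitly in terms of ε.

Suppose ε > 0. We seek δ > 0 such that 0 < |y + 2| < δ implies |2/y + 1| < ε.
|2/y + 1| = 2·|-2 − y|/(2·|y|) = 2|y + 2|/(2|y|).
Restrict δ ≤ 1. Then |y + 2| < 1 gives |y| > 1, so 2|y| > 2.
Then |2/y + 1| < 2|y + 2|/2, which is < ε when |y + 2| < ε.
Take δ = min(1, ε). Then 0 < |y + 2| < δ gives both |y + 2| < 1 and |y + 2| < ε, so |2/y + 1| < ε.

δ = min(1, ε)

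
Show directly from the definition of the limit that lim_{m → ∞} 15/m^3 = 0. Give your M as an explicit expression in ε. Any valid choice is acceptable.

M = (15/ε)^{1/3}

Let ε > 0. For m ≥ 1, |15/m^3 − 0| = 15/m^3.
15/m^3 < ε ⇔ m^3 > 15/ε ⇔ m > (15/ε)^{1/3}.
Take M = (15/ε)^{1/3}. Then m > M implies 15/m^3 < ε.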